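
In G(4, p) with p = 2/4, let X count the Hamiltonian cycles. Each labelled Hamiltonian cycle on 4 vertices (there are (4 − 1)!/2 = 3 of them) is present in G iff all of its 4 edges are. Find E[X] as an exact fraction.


K_4 has (4 − 1)!/2 = 3 labelled Hamiltonian cycles.
For each such Hamiltonian cycle H, let X_H = 1 if all 4 edges of H are present in G. Then P[X_H = 1] = p^{4} = (1/2)^{4} = 1/16.
By linearity: E[X] = Σ_H E[X_H] = 3 · p^{4} = 3 · 1/16 = 3/16.
Numerically: E[X] ≈ 0.1875.

E[X] = 3 · (1/2)^{4} = 3/16 ≈ 0.1875.


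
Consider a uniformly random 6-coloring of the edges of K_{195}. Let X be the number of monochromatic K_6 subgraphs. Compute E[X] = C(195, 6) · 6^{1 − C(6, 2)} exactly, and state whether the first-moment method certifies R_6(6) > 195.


E[X] = C(195, 6) · 6^{1 − 15} = 70656049360 · 6^{−14} = 70656049360/78364164096.
As a reduced fraction: E[X] = 4416003085/4897760256 ≈ 0.90164.
Is E[X] < 1? YES.
Since E[X] < 1, there exists a 6-coloring of K_{195} with no monochromatic K_6; hence R_6(6) > 195.

E[X] = 4416003085/4897760256 ≈ 0.90164; E[X] < 1, so R_6(6) > 195.


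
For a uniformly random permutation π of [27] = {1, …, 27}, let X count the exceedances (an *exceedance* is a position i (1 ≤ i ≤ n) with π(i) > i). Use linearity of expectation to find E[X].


Write X = Σ_{i=1}^{27} X_i, where X_i = 1_{π(i) > i}.
For each fixed i, π(i) is uniform over {1, …, 27} (marginal of a uniform permutation), so P[π(i) > i] = (n − i)/n. Summing: Σ_{i=1}^{27} (n − i)/n = (0 + 1 + … + 26)/27 = 27(27 − 1)/(2·27) = (27 − 1)/2.
Hence E[X] = Σ_{i=1}^{27} (27 − i)/27 = 13 ≈ 13.000000.

E[X] = 13 = 13.000000.


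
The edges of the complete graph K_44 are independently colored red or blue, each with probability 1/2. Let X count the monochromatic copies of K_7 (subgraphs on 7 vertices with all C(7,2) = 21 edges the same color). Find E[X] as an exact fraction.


Let X = Σ_S X_S over the C(44, 7) = 38320568 subsets S of size 7, where X_S = 1 if the K_7 on S is monochromatic.
For a fixed S, the K_7 on S has C(7, 2) = 21 edges. P[all 21 edges red] = (1/2)^21, and likewise for blue, so P[monochromatic] = 2·(1/2)^21 = 2^{1 − 21} = 1/1048576.
By linearity: E[X] = C(44, 7) · 2^{1 − 21} = 38320568 · 1/1048576 = 4790071/131072.
Numerically: E[X] ≈ 36.545.

E[X] = C(44,7)·2^(1−C(7,2)) = 4790071/131072 ≈ 36.545.


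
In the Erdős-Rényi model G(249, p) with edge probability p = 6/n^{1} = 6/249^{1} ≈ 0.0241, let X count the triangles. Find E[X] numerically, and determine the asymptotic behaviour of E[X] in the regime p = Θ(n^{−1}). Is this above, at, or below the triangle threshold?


Number of potential triangles: C(249, 3) = 2542124.
Each occurs with probability p³ ≈ (0.0241)³ ≈ 1.399122e-05.
By linearity: E[X] = C(249, 3)·p³ ≈ 2542124 · 1.399122e-05 ≈ 35.5674.
Here α = 1, so p = 6/n is exactly at the triangle threshold p ~ 1/n. Asymptotically E[X] → c³/6 = 6³/6 = 36 ≈ 36.0000, a bounded constant. In this regime the triangle count is asymptotically Poisson(c³/6).

E[X] ≈ 35.5674; in regime p = Θ(1/n^{1}) E[X] stays bounded (at the triangle threshold p ~ 1/n).


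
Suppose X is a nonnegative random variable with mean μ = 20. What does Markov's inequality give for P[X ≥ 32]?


μ = E[X] = 20, a = 32.
Markov: P[X ≥ 32] ≤ μ/a = (20)/32 = 5/8.
Numerically: ≈ 0.6250.
(Since a = 32 > μ = 20.0000, the bound 5/8 is < 1 and informative.)

P[X ≥ 32] ≤ 5/8 ≈ 0.6250.


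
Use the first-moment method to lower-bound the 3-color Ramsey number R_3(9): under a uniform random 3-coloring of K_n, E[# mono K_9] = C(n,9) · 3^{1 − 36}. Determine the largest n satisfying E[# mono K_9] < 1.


We need C(n, 9) · 3^{1 − 36} < 1, i.e. C(n, 9) < 3^{36 − 1} = 50031545098999707.
Check values of n near the boundary:
  n = 299: C(299, 9) = 46610674441390059; 46610674441390059 < 50031545098999707? YES
  n = 300: C(300, 9) = 48052241692154700; 48052241692154700 < 50031545098999707? YES
  n = 301: C(301, 9) = 49533303936090975; 49533303936090975 < 50031545098999707? YES
  n = 302: C(302, 9) = 51054804739588650; 51054804739588650 < 50031545098999707? NO
The largest n with C(n, 9) < 50031545098999707 is n = 301 (where E[X] = 16511101312030325/16677181699666569 ≈ 0.990041). Hence R_3(9) > 301, i.e. R_3(9) ≥ 302.

Largest n = 301; hence R_3(9) > 301.


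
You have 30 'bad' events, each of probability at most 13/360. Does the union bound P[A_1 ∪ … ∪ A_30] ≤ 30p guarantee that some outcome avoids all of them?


Union bound: P[∪_{i=1}^{30} A_i] ≤ Σ_i P[A_i] ≤ 30·p = 30·(13/360) = 13/12.
Numerically: 13/12 ≈ 1.083.
Is 13/12 < 1? NO.
Since the bound 13/12 is ≥ 1, the union bound is uninformative here; it does NOT by itself certify existence.

30·p = 13/12 ≈ 1.083; existence NOT certified by the union bound.


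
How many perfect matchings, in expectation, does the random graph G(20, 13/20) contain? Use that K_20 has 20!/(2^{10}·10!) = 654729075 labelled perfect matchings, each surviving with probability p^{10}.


K_20 has 20!/(2^{10}·10!) = 654729075 labelled perfect matchings.
For each such perfect matching H, let X_H = 1 if all 10 edges of H are present in G. Then P[X_H = 1] = p^{10} = (13/20)^{10} = 137858491849/10240000000000.
By linearity of expectation: E[X] = Σ_H E[X_H] = 654729075 · p^{10} = 654729075 · 137858491849/10240000000000 = 3610398513967632387/409600000000.
Numerically: E[X] ≈ 8.81445e+06.

E[X] = 654729075 · (13/20)^{10} = 3610398513967632387/409600000000 ≈ 8.81445e+06.


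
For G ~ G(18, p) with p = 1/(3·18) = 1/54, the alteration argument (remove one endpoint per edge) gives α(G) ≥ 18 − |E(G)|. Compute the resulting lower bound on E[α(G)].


E[|E(G)|] = C(18, 2)·p = 153 · (1/54) = 17/6.
E[α(G)] ≥ n − E[|E(G)|] = 18 − 17/6 = 91/6.
Numerically: ≈ 15.166667.
(This is only a lower bound; the true E[α(G)] may be larger.)

E[α(G)] ≥ 91/6 ≈ 15.166667.


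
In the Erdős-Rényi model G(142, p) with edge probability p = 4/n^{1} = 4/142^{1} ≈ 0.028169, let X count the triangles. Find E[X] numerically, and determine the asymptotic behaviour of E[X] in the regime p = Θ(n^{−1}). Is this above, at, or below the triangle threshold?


Number of potential triangles: C(142, 3) = 467180.
Each occurs with probability p³ ≈ (0.028169)³ ≈ 2.2351925e-05.
By linearity: E[X] = C(142, 3)·p³ ≈ 467180 · 2.2351925e-05 ≈ 10.44237.
Here α = 1, so p = 4/n is exactly at the triangle threshold p ~ 1/n. Asymptotically E[X] → c³/6 = 4³/6 = 32/3 ≈ 10.66667, a bounded constant. In this regime the triangle count is asymptotically Poisson(c³/6).

E[X] ≈ 10.44237; in regime p = Θ(1/n^{1}) E[X] stays bounded (at the triangle threshold p ~ 1/n).


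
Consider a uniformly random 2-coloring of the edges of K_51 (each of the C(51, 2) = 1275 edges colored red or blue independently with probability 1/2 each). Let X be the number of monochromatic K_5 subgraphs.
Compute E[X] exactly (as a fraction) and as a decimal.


Let X = Σ_S X_S over the C(51, 5) = 2349060 subsets S of size 5, where X_S = 1 if the K_5 on S is monochromatic.
For a fixed S, the K_5 on S has C(5, 2) = 10 edges. P[all 10 edges red] = (1/2)^10, and likewise for blue, so P[monochromatic] = 2·(1/2)^10 = 2^{1 − 10} = 1/512.
By linearity: E[X] = C(51, 5) · 2^{1 − 10} = 2349060 · 1/512 = 587265/128.
Numerically: E[X] ≈ 4588.00781.

E[X] = C(51,5)·2^(1−C(5,2)) = 587265/128 ≈ 4588.00781.


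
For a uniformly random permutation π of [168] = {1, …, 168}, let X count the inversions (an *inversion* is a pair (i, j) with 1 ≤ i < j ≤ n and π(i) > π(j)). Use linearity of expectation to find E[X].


Write X = Σ X_I over the C(168, 2) = 14028 pairs i < j, with X_I the indicator of one inversion.
There are 14028 indicators.
For each fixed pair i < j, the values π(i) and π(j) are two distinct elements of {1, …, 168} in uniformly random order; by symmetry P[π(i) > π(j)] = 1/2.
By linearity: E[X] = 14028 · (1/2) = C(168, 2) · (1/2) = 14028/2 = 7014 ≈ 7014.0000.

E[X] = 7014 = 7014.0000.


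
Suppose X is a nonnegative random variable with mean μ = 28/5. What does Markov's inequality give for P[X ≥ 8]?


μ = E[X] = 28/5, a = 8.
Markov: P[X ≥ 8] ≤ μ/a = (28/5)/8 = 7/10.
Numerically: ≈ 0.7000.
(Since a = 8 > μ = 5.6000, the bound 7/10 is < 1 and informative.)

P[X ≥ 8] ≤ 7/10 ≈ 0.7000.


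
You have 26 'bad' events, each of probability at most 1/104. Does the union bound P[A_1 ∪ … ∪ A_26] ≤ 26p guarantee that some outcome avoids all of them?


Union bound: P[∪_{i=1}^{26} A_i] ≤ Σ_i P[A_i] ≤ 26·p = 26·(1/104) = 1/4.
Numerically: 1/4 ≈ 0.2500000.
Is 1/4 < 1? YES.
Since P[∪ A_i] ≤ 1/4 < 1, the complement has P[∩ A_i^c] ≥ 1 − 1/4 = 3/4 > 0, so some outcome avoids every A_i.

26·p = 1/4 ≈ 0.2500000; existence CERTIFIED by the union bound.


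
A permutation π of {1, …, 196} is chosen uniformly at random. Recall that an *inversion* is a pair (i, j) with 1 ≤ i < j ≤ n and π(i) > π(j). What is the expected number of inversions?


Write X = Σ X_I over the C(196, 2) = 19110 pairs i < j, with X_I the indicator of one inversion.
There are 19110 indicators.
For each fixed pair i < j, the values π(i) and π(j) are two distinct elements of {1, …, 196} in uniformly random order; by symmetry P[π(i) > π(j)] = 1/2.
By linearity: E[X] = 19110 · (1/2) = C(196, 2) · (1/2) = 19110/2 = 9555 ≈ 9555.000000.

E[X] = 9555 = 9555.000000.


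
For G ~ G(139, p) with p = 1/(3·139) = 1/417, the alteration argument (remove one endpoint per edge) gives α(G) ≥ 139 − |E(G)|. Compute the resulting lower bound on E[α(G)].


E[|E(G)|] = C(139, 2)·p = 9591 · (1/417) = 23.
E[α(G)] ≥ n − E[|E(G)|] = 139 − 23 = 116.
Numerically: ≈ 116.000.
(This is only a lower bound; the true E[α(G)] may be larger.)

E[α(G)] ≥ 116 ≈ 116.000.


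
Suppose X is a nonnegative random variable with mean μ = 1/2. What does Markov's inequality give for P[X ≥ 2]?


μ = E[X] = 1/2, a = 2.
Markov: P[X ≥ 2] ≤ μ/a = (1/2)/2 = 1/4.
Numerically: ≈ 0.25000.
(Since a = 2 > μ = 0.50000, the bound 1/4 is < 1 and informative.)

P[X ≥ 2] ≤ 1/4 ≈ 0.25000.


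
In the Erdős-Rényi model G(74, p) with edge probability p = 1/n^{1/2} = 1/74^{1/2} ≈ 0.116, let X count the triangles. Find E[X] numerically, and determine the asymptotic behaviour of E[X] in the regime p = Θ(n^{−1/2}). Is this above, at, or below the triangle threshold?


Number of potential triangles: C(74, 3) = 64824.
Each occurs with probability p³ ≈ (0.116)³ ≈ 1.57091e-03.
By linearity: E[X] = C(74, 3)·p³ ≈ 64824 · 1.57091e-03 ≈ 101.833.
Since α = 1/2 < 1, p = c/n^{1/2} ≫ 1/n is above the triangle threshold p ~ 1/n. Asymptotically E[X] ~ (c³/6)·n^{3(1−α)} = (1³/6)·n^{1.5} → ∞; triangles are abundant w.h.p.

E[X] ≈ 101.833; in regime p = Θ(1/n^{1/2}) E[X] diverges (above the triangle threshold p ~ 1/n).


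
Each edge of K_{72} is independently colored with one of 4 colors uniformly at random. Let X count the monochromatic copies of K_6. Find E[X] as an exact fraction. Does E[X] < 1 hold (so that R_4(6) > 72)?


E[X] = C(72, 6) · 4^{1 − 15} = 156238908 · 4^{−14} = 156238908/268435456.
As a reduced fraction: E[X] = 39059727/67108864 ≈ 0.5820.
Is E[X] < 1? YES.
Since E[X] < 1, there exists a 4-coloring of K_{72} with no monochromatic K_6; hence R_4(6) > 72.

E[X] = 39059727/67108864 ≈ 0.5820; E[X] < 1, so R_4(6) > 72.


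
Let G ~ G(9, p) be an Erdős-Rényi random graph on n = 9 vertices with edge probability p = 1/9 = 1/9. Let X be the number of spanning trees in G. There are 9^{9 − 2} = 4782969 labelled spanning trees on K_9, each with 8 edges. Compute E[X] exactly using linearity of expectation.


K_9 has 9^{9 − 2} = 4782969 labelled spanning trees.
For each such spanning tree H, let X_H = 1 if all 8 edges of H are present in G. Then P[X_H = 1] = p^{8} = (1/9)^{8} = 1/43046721.
By linearity of expectation: E[X] = Σ_H E[X_H] = 4782969 · p^{8} = 4782969 · 1/43046721 = 1/9.
Numerically: E[X] ≈ 0.1111.

E[X] = 4782969 · (1/9)^{8} = 1/9 ≈ 0.1111.


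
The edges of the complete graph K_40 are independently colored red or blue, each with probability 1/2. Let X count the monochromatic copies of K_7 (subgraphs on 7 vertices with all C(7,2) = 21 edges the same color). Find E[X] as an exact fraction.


Let X = Σ_S X_S over the C(40, 7) = 18643560 subsets S of size 7, where X_S = 1 if the K_7 on S is monochromatic.
For a fixed S, the K_7 on S has C(7, 2) = 21 edges. P[all 21 edges red] = (1/2)^21, and likewise for blue, so P[monochromatic] = 2·(1/2)^21 = 2^{1 − 21} = 1/1048576.
Summing: E[X] = C(40, 7) · 2^{1 − 21} = 18643560 · 1/1048576 = 2330445/131072.
Numerically: E[X] ≈ 17.77988.

E[X] = C(40,7)·2^(1−C(7,2)) = 2330445/131072 ≈ 17.77988.


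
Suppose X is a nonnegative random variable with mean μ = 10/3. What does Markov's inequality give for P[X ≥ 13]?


μ = E[X] = 10/3, a = 13.
Markov: P[X ≥ 13] ≤ μ/a = (10/3)/13 = 10/39.
Numerically: ≈ 0.256.
(Since a = 13 > μ = 3.333, the bound 10/39 is < 1 and informative.)

P[X ≥ 13] ≤ 10/39 ≈ 0.256.


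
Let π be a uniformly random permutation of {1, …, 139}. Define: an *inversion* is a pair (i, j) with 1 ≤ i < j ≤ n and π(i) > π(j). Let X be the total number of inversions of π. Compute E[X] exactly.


Write X = Σ X_I over the C(139, 2) = 9591 pairs i < j, with X_I the indicator of one inversion.
There are 9591 indicators.
For each fixed pair i < j, the values π(i) and π(j) are two distinct elements of {1, …, 139} in uniformly random order; by symmetry P[π(i) > π(j)] = 1/2.
By linearity: E[X] = 9591 · (1/2) = C(139, 2) · (1/2) = 9591/2 = 9591/2 ≈ 4795.500000.

E[X] = 9591/2 = 4795.500000.


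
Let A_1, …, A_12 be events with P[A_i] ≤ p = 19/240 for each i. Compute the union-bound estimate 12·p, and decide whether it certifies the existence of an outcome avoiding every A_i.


Union bound: P[∪_{i=1}^{12} A_i] ≤ Σ_i P[A_i] ≤ 12·p = 12·(19/240) = 19/20.
Numerically: 19/20 ≈ 0.950000.
Is 19/20 < 1? YES.
Since P[∪ A_i] ≤ 19/20 < 1, the complement has P[∩ A_i^c] ≥ 1 − 19/20 = 1/20 > 0, so some outcome avoids every A_i.

12·p = 19/20 ≈ 0.950000; existence CERTIFIED by the union bound.


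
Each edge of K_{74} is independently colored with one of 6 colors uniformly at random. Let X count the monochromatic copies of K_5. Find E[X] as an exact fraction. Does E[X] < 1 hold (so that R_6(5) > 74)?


E[X] = C(74, 5) · 6^{1 − 10} = 16108764 · 6^{−9} = 16108764/10077696.
As a reduced fraction: E[X] = 1342397/839808 ≈ 1.598457.
Is E[X] < 1? NO.
Since E[X] ≥ 1, the first-moment bound is inconclusive at n = 74; it does NOT by itself certify R_6(5) > 74.

E[X] = 1342397/839808 ≈ 1.598457; E[X] ≥ 1; first-moment method inconclusive here.


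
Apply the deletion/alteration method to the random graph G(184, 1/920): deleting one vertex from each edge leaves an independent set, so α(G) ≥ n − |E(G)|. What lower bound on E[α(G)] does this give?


E[|E(G)|] = C(184, 2)·p = 16836 · (1/920) = 183/10.
E[α(G)] ≥ n − E[|E(G)|] = 184 − 183/10 = 1657/10.
Numerically: ≈ 165.70000.
(This is only a lower bound; the true E[α(G)] may be larger.)

E[α(G)] ≥ 1657/10 ≈ 165.70000.


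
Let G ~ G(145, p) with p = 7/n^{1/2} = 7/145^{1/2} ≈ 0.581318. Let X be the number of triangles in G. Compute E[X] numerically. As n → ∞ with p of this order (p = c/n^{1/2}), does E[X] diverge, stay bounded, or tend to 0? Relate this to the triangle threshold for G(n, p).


Number of potential triangles: C(145, 3) = 497640.
Each occurs with probability p³ ≈ (0.581318)³ ≈ 1.96445514e-01.
By linearity: E[X] = C(145, 3)·p³ ≈ 497640 · 1.96445514e-01 ≈ 97759.145792.
Since α = 1/2 < 1, p = c/n^{1/2} ≫ 1/n is above the triangle threshold p ~ 1/n. Asymptotically E[X] ~ (c³/6)·n^{3(1−α)} = (7³/6)·n^{1.5} → ∞; triangles are abundant w.h.p.

E[X] ≈ 97759.145792; in regime p = Θ(1/n^{1/2}) E[X] diverges (above the triangle threshold p ~ 1/n).


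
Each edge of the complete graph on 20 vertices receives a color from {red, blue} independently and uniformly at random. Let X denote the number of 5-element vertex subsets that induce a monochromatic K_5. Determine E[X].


Let X = Σ_S X_S over the C(20, 5) = 15504 subsets S of size 5, where X_S = 1 if the K_5 on S is monochromatic.
For a fixed S, the K_5 on S has C(5, 2) = 10 edges. P[all 10 edges red] = (1/2)^10, and likewise for blue, so P[monochromatic] = 2·(1/2)^10 = 2^{1 − 10} = 1/512.
By linearity of expectation: E[X] = C(20, 5) · 2^{1 − 10} = 15504 · 1/512 = 969/32.
Numerically: E[X] ≈ 30.28125.

E[X] = C(20,5)·2^(1−C(5,2)) = 969/32 ≈ 30.28125.


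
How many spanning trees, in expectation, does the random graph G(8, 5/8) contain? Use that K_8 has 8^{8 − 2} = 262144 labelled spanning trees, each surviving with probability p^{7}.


K_8 has 8^{8 − 2} = 262144 labelled spanning trees.
For each such spanning tree H, let X_H = 1 if all 7 edges of H are present in G. Then P[X_H = 1] = p^{7} = (5/8)^{7} = 78125/2097152.
By linearity: E[X] = Σ_H E[X_H] = 262144 · p^{7} = 262144 · 78125/2097152 = 78125/8.
Numerically: E[X] ≈ 9766.

E[X] = 262144 · (5/8)^{7} = 78125/8 ≈ 9766.


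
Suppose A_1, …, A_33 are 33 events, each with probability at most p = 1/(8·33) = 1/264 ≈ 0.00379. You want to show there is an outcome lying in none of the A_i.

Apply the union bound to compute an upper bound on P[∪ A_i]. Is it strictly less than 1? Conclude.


Union bound: P[∪_{i=1}^{33} A_i] ≤ Σ_i P[A_i] ≤ 33·p = 33·(1/264) = 1/8.
Numerically: 1/8 ≈ 0.12500.
Is 1/8 < 1? YES.
Since P[∪ A_i] ≤ 1/8 < 1, the complement has P[∩ A_i^c] ≥ 1 − 1/8 = 7/8 > 0, so some outcome avoids every A_i.

33·p = 1/8 ≈ 0.12500; existence CERTIFIED by the union bound.


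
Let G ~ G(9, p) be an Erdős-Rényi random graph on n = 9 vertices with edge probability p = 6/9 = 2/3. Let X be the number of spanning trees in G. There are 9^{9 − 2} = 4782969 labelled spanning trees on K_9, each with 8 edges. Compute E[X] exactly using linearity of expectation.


K_9 has 9^{9 − 2} = 4782969 labelled spanning trees.
For each such spanning tree H, let X_H = 1 if all 8 edges of H are present in G. Then P[X_H = 1] = p^{8} = (2/3)^{8} = 256/6561.
By linearity: E[X] = Σ_H E[X_H] = 4782969 · p^{8} = 4782969 · 256/6561 = 186624.
Numerically: E[X] ≈ 186624.

E[X] = 4782969 · (2/3)^{8} = 186624 ≈ 186624.


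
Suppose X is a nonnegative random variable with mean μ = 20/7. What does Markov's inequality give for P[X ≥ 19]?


μ = E[X] = 20/7, a = 19.
Markov: P[X ≥ 19] ≤ μ/a = (20/7)/19 = 20/133.
Numerically: ≈ 0.150376.
(Since a = 19 > μ = 2.857143, the bound 20/133 is < 1 and informative.)

P[X ≥ 19] ≤ 20/133 ≈ 0.150376.


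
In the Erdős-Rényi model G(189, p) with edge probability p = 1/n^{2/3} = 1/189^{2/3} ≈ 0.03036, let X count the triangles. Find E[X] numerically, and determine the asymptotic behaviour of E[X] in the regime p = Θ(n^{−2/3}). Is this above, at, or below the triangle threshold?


Number of potential triangles: C(189, 3) = 1107414.
Each occurs with probability p³ ≈ (0.03036)³ ≈ 2.799474e-05.
By linearity: E[X] = C(189, 3)·p³ ≈ 1107414 · 2.799474e-05 ≈ 31.0018.
Since α = 2/3 < 1, p = c/n^{2/3} ≫ 1/n is above the triangle threshold p ~ 1/n. Asymptotically E[X] ~ (c³/6)·n^{3(1−α)} = (1³/6)·n^{1} → ∞; triangles are abundant w.h.p.

E[X] ≈ 31.0018; in regime p = Θ(1/n^{2/3}) E[X] diverges (above the triangle threshold p ~ 1/n).


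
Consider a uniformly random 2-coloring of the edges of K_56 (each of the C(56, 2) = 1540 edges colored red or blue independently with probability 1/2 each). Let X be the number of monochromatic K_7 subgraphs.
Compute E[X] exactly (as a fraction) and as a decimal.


Let X = Σ_S X_S over the C(56, 7) = 231917400 subsets S of size 7, where X_S = 1 if the K_7 on S is monochromatic.
For a fixed S, the K_7 on S has C(7, 2) = 21 edges. P[all 21 edges red] = (1/2)^21, and likewise for blue, so P[monochromatic] = 2·(1/2)^21 = 2^{1 − 21} = 1/1048576.
Summing: E[X] = C(56, 7) · 2^{1 − 21} = 231917400 · 1/1048576 = 28989675/131072.
Numerically: E[X] ≈ 221.173668.

E[X] = C(56,7)·2^(1−C(7,2)) = 28989675/131072 ≈ 221.173668.


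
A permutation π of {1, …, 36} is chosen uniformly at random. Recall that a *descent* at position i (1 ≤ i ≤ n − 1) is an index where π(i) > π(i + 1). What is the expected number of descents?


Write X = Σ X_I over i = 1, …, 35, with X_I the indicator of one descent.
There are 35 indicators.
For each fixed i, the pair (π(i), π(i+1)) is a uniformly random ordered pair of distinct values from {1, …, 36}; by symmetry P[π(i) > π(i+1)] = 1/2.
By linearity: E[X] = 35 · (1/2) = (36 − 1) · (1/2) = 35/2 ≈ 17.500000.

E[X] = 35/2 = 17.500000.


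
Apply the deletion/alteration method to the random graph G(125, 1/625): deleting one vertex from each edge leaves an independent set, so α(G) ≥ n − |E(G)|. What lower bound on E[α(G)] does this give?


E[|E(G)|] = C(125, 2)·p = 7750 · (1/625) = 62/5.
E[α(G)] ≥ n − E[|E(G)|] = 125 − 62/5 = 563/5.
Numerically: ≈ 112.600.
(This is only a lower bound; the true E[α(G)] may be larger.)

E[α(G)] ≥ 563/5 ≈ 112.600.


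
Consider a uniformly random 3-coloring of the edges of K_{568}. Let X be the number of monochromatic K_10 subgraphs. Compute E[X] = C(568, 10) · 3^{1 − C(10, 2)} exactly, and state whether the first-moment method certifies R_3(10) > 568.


E[X] = C(568, 10) · 3^{1 − 45} = 889446337783744949208 · 3^{−44} = 889446337783744949208/984770902183611232881.
As a reduced fraction: E[X] = 98827370864860549912/109418989131512359209 ≈ 0.9032013.
Is E[X] < 1? YES.
Since E[X] < 1, there exists a 3-coloring of K_{568} with no monochromatic K_10; hence R_3(10) > 568.

E[X] = 98827370864860549912/109418989131512359209 ≈ 0.9032013; E[X] < 1, so R_3(10) > 568.


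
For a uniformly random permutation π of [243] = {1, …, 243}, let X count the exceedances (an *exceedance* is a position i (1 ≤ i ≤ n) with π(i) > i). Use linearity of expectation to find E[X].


Write X = Σ_{i=1}^{243} X_i, where X_i = 1_{π(i) > i}.
For each fixed i, π(i) is uniform over {1, …, 243} (marginal of a uniform permutation), so P[π(i) > i] = (n − i)/n. Summing: Σ_{i=1}^{243} (n − i)/n = (0 + 1 + … + 242)/243 = 243(243 − 1)/(2·243) = (243 − 1)/2.
Hence E[X] = Σ_{i=1}^{243} (243 − i)/243 = 121 ≈ 121.0000.

E[X] = 121 = 121.0000.


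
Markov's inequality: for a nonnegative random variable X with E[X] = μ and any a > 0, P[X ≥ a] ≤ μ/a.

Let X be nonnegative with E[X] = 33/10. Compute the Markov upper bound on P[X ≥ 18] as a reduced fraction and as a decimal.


μ = E[X] = 33/10, a = 18.
Markov: P[X ≥ 18] ≤ μ/a = (33/10)/18 = 11/60.
Numerically: ≈ 0.1833.
(Since a = 18 > μ = 3.3000, the bound 11/60 is < 1 and informative.)

P[X ≥ 18] ≤ 11/60 ≈ 0.1833.


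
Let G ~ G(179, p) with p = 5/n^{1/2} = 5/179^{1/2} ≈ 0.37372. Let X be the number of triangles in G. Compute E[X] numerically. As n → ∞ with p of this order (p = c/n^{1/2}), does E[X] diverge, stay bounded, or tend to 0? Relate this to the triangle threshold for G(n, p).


Number of potential triangles: C(179, 3) = 939929.
Each occurs with probability p³ ≈ (0.37372)³ ≈ 5.2195188e-02.
By linearity: E[X] = C(179, 3)·p³ ≈ 939929 · 5.2195188e-02 ≈ 49059.77090.
Since α = 1/2 < 1, p = c/n^{1/2} ≫ 1/n is above the triangle threshold p ~ 1/n. Asymptotically E[X] ~ (c³/6)·n^{3(1−α)} = (5³/6)·n^{1.5} → ∞; triangles are abundant w.h.p.

E[X] ≈ 49059.77090; in regime p = Θ(1/n^{1/2}) E[X] diverges (above the triangle threshold p ~ 1/n).


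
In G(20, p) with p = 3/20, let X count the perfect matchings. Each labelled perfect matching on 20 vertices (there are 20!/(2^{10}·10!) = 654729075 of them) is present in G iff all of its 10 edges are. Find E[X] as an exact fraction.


K_20 has 20!/(2^{10}·10!) = 654729075 labelled perfect matchings.
For each such perfect matching H, let X_H = 1 if all 10 edges of H are present in G. Then P[X_H = 1] = p^{10} = (3/20)^{10} = 59049/10240000000000.
By linearity of expectation: E[X] = Σ_H E[X_H] = 654729075 · p^{10} = 654729075 · 59049/10240000000000 = 1546443885987/409600000000.
Numerically: E[X] ≈ 3.7755.

E[X] = 654729075 · (3/20)^{10} = 1546443885987/409600000000 ≈ 3.7755.


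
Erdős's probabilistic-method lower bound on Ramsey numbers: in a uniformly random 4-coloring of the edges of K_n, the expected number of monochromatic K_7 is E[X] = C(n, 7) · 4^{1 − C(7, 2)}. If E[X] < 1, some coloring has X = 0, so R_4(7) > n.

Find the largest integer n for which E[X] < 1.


We need C(n, 7) · 4^{1 − 21} < 1, i.e. C(n, 7) < 4^{21 − 1} = 1099511627776.
Check values of n near the boundary:
  n = 176: C(176, 7) = 919790691600; 919790691600 < 1099511627776? YES
  n = 177: C(177, 7) = 957664425960; 957664425960 < 1099511627776? YES
  n = 178: C(178, 7) = 996867063280; 996867063280 < 1099511627776? YES
  n = 179: C(179, 7) = 1037437234460; 1037437234460 < 1099511627776? YES
  n = 180: C(180, 7) = 1079414463600; 1079414463600 < 1099511627776? YES
  n = 181: C(181, 7) = 1122839183400; 1122839183400 < 1099511627776? NO
  n = 182: C(182, 7) = 1167752750736; 1167752750736 < 1099511627776? NO
The largest n with C(n, 7) < 1099511627776 is n = 180 (where E[X] = 67463403975/68719476736 ≈ 0.981722). Hence R_4(7) > 180, i.e. R_4(7) ≥ 181.

Largest n = 180; hence R_4(7) > 180.


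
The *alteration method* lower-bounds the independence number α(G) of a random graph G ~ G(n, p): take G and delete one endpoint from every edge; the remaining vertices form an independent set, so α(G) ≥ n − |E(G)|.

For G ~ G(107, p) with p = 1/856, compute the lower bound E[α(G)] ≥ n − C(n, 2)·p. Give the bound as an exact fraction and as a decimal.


E[|E(G)|] = C(107, 2)·p = 5671 · (1/856) = 53/8.
E[α(G)] ≥ n − E[|E(G)|] = 107 − 53/8 = 803/8.
Numerically: ≈ 100.37500.
(This is only a lower bound; the true E[α(G)] may be larger.)

E[α(G)] ≥ 803/8 ≈ 100.37500.


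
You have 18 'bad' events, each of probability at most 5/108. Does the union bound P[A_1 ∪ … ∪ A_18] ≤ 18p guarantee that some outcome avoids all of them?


Union bound: P[∪_{i=1}^{18} A_i] ≤ Σ_i P[A_i] ≤ 18·p = 18·(5/108) = 5/6.
Numerically: 5/6 ≈ 0.8333333.
Is 5/6 < 1? YES.
Since P[∪ A_i] ≤ 5/6 < 1, the complement has P[∩ A_i^c] ≥ 1 − 5/6 = 1/6 > 0, so some outcome avoids every A_i.

18·p = 5/6 ≈ 0.8333333; existence CERTIFIED by the union bound.


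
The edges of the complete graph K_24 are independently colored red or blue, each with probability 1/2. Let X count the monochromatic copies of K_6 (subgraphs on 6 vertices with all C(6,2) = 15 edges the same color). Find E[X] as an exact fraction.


Let X = Σ_S X_S over the C(24, 6) = 134596 subsets S of size 6, where X_S = 1 if the K_6 on S is monochromatic.
For a fixed S, the K_6 on S has C(6, 2) = 15 edges. P[all 15 edges red] = (1/2)^15, and likewise for blue, so P[monochromatic] = 2·(1/2)^15 = 2^{1 − 15} = 1/16384.
Summing: E[X] = C(24, 6) · 2^{1 − 15} = 134596 · 1/16384 = 33649/4096.
Numerically: E[X] ≈ 8.2151.

E[X] = C(24,6)·2^(1−C(6,2)) = 33649/4096 ≈ 8.2151.


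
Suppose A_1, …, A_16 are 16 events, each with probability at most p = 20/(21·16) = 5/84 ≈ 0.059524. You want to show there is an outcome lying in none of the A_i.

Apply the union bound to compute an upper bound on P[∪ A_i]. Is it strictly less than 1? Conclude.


Union bound: P[∪_{i=1}^{16} A_i] ≤ Σ_i P[A_i] ≤ 16·p = 16·(5/84) = 20/21.
Numerically: 20/21 ≈ 0.952381.
Is 20/21 < 1? YES.
Since P[∪ A_i] ≤ 20/21 < 1, the complement has P[∩ A_i^c] ≥ 1 − 20/21 = 1/21 > 0, so some outcome avoids every A_i.

16·p = 20/21 ≈ 0.952381; existence CERTIFIED by the union bound.


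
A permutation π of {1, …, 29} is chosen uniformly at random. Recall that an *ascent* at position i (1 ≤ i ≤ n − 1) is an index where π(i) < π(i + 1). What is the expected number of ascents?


Write X = Σ X_I over i = 1, …, 28, with X_I the indicator of one ascent.
There are 28 indicators.
For each fixed i, the pair (π(i), π(i+1)) is a uniformly random ordered pair of distinct values from {1, …, 29}; by symmetry P[π(i) < π(i+1)] = 1/2.
By linearity: E[X] = 28 · (1/2) = (29 − 1) · (1/2) = 14 ≈ 14.00000.

E[X] = 14 = 14.00000.


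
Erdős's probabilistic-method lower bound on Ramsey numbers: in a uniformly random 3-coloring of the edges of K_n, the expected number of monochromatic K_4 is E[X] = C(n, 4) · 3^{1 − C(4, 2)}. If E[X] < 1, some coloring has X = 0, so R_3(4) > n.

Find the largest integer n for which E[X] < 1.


We need C(n, 4) · 3^{1 − 6} < 1, i.e. C(n, 4) < 3^{6 − 1} = 243.
Check values of n near the boundary:
  n = 8: C(8, 4) = 70; 70 < 243? YES
  n = 9: C(9, 4) = 126; 126 < 243? YES
  n = 10: C(10, 4) = 210; 210 < 243? YES
  n = 11: C(11, 4) = 330; 330 < 243? NO
The largest n with C(n, 4) < 243 is n = 10 (where E[X] = 70/81 ≈ 0.864198). Hence R_3(4) > 10, i.e. R_3(4) ≥ 11.

Largest n = 10; hence R_3(4) > 10.


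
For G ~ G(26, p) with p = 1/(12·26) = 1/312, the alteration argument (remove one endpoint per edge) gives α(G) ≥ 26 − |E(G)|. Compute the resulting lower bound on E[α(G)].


E[|E(G)|] = C(26, 2)·p = 325 · (1/312) = 25/24.
E[α(G)] ≥ n − E[|E(G)|] = 26 − 25/24 = 599/24.
Numerically: ≈ 24.958333.
(This is only a lower bound; the true E[α(G)] may be larger.)

E[α(G)] ≥ 599/24 ≈ 24.958333.


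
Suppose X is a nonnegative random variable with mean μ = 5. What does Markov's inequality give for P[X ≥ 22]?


μ = E[X] = 5, a = 22.
Markov: P[X ≥ 22] ≤ μ/a = (5)/22 = 5/22.
Numerically: ≈ 0.22727.
(Since a = 22 > μ = 5.00000, the bound 5/22 is < 1 and informative.)

P[X ≥ 22] ≤ 5/22 ≈ 0.22727.


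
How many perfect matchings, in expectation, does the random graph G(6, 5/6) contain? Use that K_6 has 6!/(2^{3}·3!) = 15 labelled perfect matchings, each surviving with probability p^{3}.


K_6 has 6!/(2^{3}·3!) = 15 labelled perfect matchings.
For each such perfect matching H, let X_H = 1 if all 3 edges of H are present in G. Then P[X_H = 1] = p^{3} = (5/6)^{3} = 125/216.
By linearity of expectation: E[X] = Σ_H E[X_H] = 15 · p^{3} = 15 · 125/216 = 625/72.
Numerically: E[X] ≈ 8.68.

E[X] = 15 · (5/6)^{3} = 625/72 ≈ 8.68.


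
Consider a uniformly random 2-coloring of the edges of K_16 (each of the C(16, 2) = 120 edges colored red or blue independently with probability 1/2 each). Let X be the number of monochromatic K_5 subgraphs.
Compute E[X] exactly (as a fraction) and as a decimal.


Let X = Σ_S X_S over the C(16, 5) = 4368 subsets S of size 5, where X_S = 1 if the K_5 on S is monochromatic.
For a fixed S, the K_5 on S has C(5, 2) = 10 edges. P[all 10 edges red] = (1/2)^10, and likewise for blue, so P[monochromatic] = 2·(1/2)^10 = 2^{1 − 10} = 1/512.
By linearity: E[X] = C(16, 5) · 2^{1 − 10} = 4368 · 1/512 = 273/32.
Numerically: E[X] ≈ 8.531.

E[X] = C(16,5)·2^(1−C(5,2)) = 273/32 ≈ 8.531.


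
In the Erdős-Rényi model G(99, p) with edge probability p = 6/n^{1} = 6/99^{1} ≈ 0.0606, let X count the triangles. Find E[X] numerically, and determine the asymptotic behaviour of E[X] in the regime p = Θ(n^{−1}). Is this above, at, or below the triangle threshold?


Number of potential triangles: C(99, 3) = 156849.
Each occurs with probability p³ ≈ (0.0606)³ ≈ 2.22612e-04.
By linearity: E[X] = C(99, 3)·p³ ≈ 156849 · 2.22612e-04 ≈ 34.916.
Here α = 1, so p = 6/n is exactly at the triangle threshold p ~ 1/n. Asymptotically E[X] → c³/6 = 6³/6 = 36 ≈ 36.000, a bounded constant. In this regime the triangle count is asymptotically Poisson(c³/6).

E[X] ≈ 34.916; in regime p = Θ(1/n^{1}) E[X] stays bounded (at the triangle threshold p ~ 1/n).


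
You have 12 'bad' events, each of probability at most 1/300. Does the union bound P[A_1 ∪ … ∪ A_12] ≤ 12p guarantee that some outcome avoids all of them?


Union bound: P[∪_{i=1}^{12} A_i] ≤ Σ_i P[A_i] ≤ 12·p = 12·(1/300) = 1/25.
Numerically: 1/25 ≈ 0.04000.
Is 1/25 < 1? YES.
Since P[∪ A_i] ≤ 1/25 < 1, the complement has P[∩ A_i^c] ≥ 1 − 1/25 = 24/25 > 0, so some outcome avoids every A_i.

12·p = 1/25 ≈ 0.04000; existence CERTIFIED by the union bound.


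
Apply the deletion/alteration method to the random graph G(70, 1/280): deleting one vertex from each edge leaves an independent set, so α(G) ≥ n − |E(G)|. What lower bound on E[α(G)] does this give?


E[|E(G)|] = C(70, 2)·p = 2415 · (1/280) = 69/8.
E[α(G)] ≥ n − E[|E(G)|] = 70 − 69/8 = 491/8.
Numerically: ≈ 61.37500.
(This is only a lower bound; the true E[α(G)] may be larger.)

E[α(G)] ≥ 491/8 ≈ 61.37500.


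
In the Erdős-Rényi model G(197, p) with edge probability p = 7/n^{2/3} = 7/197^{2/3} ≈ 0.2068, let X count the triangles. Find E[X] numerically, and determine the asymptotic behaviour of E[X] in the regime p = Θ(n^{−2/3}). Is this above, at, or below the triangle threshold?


Number of potential triangles: C(197, 3) = 1254890.
Each occurs with probability p³ ≈ (0.2068)³ ≈ 8.838156e-03.
By linearity: E[X] = C(197, 3)·p³ ≈ 1254890 · 8.838156e-03 ≈ 11090.9137.
Since α = 2/3 < 1, p = c/n^{2/3} ≫ 1/n is above the triangle threshold p ~ 1/n. Asymptotically E[X] ~ (c³/6)·n^{3(1−α)} = (7³/6)·n^{1} → ∞; triangles are abundant w.h.p.

E[X] ≈ 11090.9137; in regime p = Θ(1/n^{2/3}) E[X] diverges (above the triangle threshold p ~ 1/n).


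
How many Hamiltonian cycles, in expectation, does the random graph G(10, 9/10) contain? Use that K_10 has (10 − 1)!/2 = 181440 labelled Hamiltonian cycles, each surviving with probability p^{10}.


K_10 has (10 − 1)!/2 = 181440 labelled Hamiltonian cycles.
For each such Hamiltonian cycle H, let X_H = 1 if all 10 edges of H are present in G. Then P[X_H = 1] = p^{10} = (9/10)^{10} = 3486784401/10000000000.
By linearity: E[X] = Σ_H E[X_H] = 181440 · p^{10} = 181440 · 3486784401/10000000000 = 1977006755367/31250000.
Numerically: E[X] ≈ 6.33e+04.

E[X] = 181440 · (9/10)^{10} = 1977006755367/31250000 ≈ 6.33e+04.


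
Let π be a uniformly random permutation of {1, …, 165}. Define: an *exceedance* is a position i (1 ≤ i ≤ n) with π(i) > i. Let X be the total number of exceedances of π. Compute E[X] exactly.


Write X = Σ_{i=1}^{165} X_i, where X_i = 1_{π(i) > i}.
For each fixed i, π(i) is uniform over {1, …, 165} (marginal of a uniform permutation), so P[π(i) > i] = (n − i)/n. Summing: Σ_{i=1}^{165} (n − i)/n = (0 + 1 + … + 164)/165 = 165(165 − 1)/(2·165) = (165 − 1)/2.
Hence E[X] = Σ_{i=1}^{165} (165 − i)/165 = 82 ≈ 82.000.

E[X] = 82 = 82.000.


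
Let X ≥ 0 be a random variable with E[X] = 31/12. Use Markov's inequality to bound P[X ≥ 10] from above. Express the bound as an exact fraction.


μ = E[X] = 31/12, a = 10.
Markov: P[X ≥ 10] ≤ μ/a = (31/12)/10 = 31/120.
Numerically: ≈ 0.258.
(Since a = 10 > μ = 2.583, the bound 31/120 is < 1 and informative.)

P[X ≥ 10] ≤ 31/120 ≈ 0.258.


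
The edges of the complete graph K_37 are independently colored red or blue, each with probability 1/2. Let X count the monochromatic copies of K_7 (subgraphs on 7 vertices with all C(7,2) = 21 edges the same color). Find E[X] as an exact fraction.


Let X = Σ_S X_S over the C(37, 7) = 10295472 subsets S of size 7, where X_S = 1 if the K_7 on S is monochromatic.
For a fixed S, the K_7 on S has C(7, 2) = 21 edges. P[all 21 edges red] = (1/2)^21, and likewise for blue, so P[monochromatic] = 2·(1/2)^21 = 2^{1 − 21} = 1/1048576.
Summing: E[X] = C(37, 7) · 2^{1 − 21} = 10295472 · 1/1048576 = 643467/65536.
Numerically: E[X] ≈ 9.81853.

E[X] = C(37,7)·2^(1−C(7,2)) = 643467/65536 ≈ 9.81853.


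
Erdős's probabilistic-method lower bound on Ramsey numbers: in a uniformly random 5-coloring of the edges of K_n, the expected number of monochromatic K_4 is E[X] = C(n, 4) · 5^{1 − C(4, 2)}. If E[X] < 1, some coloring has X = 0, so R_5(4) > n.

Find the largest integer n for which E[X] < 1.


We need C(n, 4) · 5^{1 − 6} < 1, i.e. C(n, 4) < 5^{6 − 1} = 3125.
Check values of n near the boundary:
  n = 15: C(15, 4) = 1365; 1365 < 3125? YES
  n = 16: C(16, 4) = 1820; 1820 < 3125? YES
  n = 17: C(17, 4) = 2380; 2380 < 3125? YES
  n = 18: C(18, 4) = 3060; 3060 < 3125? YES
  n = 19: C(19, 4) = 3876; 3876 < 3125? NO
  n = 20: C(20, 4) = 4845; 4845 < 3125? NO
The largest n with C(n, 4) < 3125 is n = 18 (where E[X] = 612/625 ≈ 0.979). Hence R_5(4) > 18, i.e. R_5(4) ≥ 19.

Largest n = 18; hence R_5(4) > 18.


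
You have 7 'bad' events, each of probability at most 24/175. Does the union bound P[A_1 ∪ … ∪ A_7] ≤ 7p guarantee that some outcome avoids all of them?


Union bound: P[∪_{i=1}^{7} A_i] ≤ Σ_i P[A_i] ≤ 7·p = 7·(24/175) = 24/25.
Numerically: 24/25 ≈ 0.9600.
Is 24/25 < 1? YES.
Since P[∪ A_i] ≤ 24/25 < 1, the complement has P[∩ A_i^c] ≥ 1 − 24/25 = 1/25 > 0, so some outcome avoids every A_i.

7·p = 24/25 ≈ 0.9600; existence CERTIFIED by the union bound.


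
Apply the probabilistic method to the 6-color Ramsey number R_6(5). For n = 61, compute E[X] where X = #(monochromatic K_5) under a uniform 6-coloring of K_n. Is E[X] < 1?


E[X] = C(61, 5) · 6^{1 − 10} = 5949147 · 6^{−9} = 5949147/10077696.
As a reduced fraction: E[X] = 1983049/3359232 ≈ 0.590328.
Is E[X] < 1? YES.
Since E[X] < 1, there exists a 6-coloring of K_{61} with no monochromatic K_5; hence R_6(5) > 61.

E[X] = 1983049/3359232 ≈ 0.590328; E[X] < 1, so R_6(5) > 61.


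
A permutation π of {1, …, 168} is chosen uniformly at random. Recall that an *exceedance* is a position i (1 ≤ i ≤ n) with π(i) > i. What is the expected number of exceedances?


Write X = Σ_{i=1}^{168} X_i, where X_i = 1_{π(i) > i}.
For each fixed i, π(i) is uniform over {1, …, 168} (marginal of a uniform permutation), so P[π(i) > i] = (n − i)/n. Summing: Σ_{i=1}^{168} (n − i)/n = (0 + 1 + … + 167)/168 = 168(168 − 1)/(2·168) = (168 − 1)/2.
Hence E[X] = Σ_{i=1}^{168} (168 − i)/168 = 167/2 ≈ 83.5000.

E[X] = 167/2 = 83.5000.


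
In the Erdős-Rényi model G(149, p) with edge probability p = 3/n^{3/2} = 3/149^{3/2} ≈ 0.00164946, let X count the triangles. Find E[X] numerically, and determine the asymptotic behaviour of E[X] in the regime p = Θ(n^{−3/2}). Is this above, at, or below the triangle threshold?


Number of potential triangles: C(149, 3) = 540274.
Each occurs with probability p³ ≈ (0.00164946)³ ≈ 4.48771797e-09.
By linearity: E[X] = C(149, 3)·p³ ≈ 540274 · 4.48771797e-09 ≈ 0.002425.
Since α = 3/2 > 1, p = c/n^{3/2} = o(1/n) is below the triangle threshold p ~ 1/n. Asymptotically E[X] ~ (c³/6)·n^{3(1−α)} = (3³/6)·n^{-1.5} → 0, so by Markov's inequality G has no triangles w.h.p.

E[X] ≈ 0.002425; in regime p = Θ(1/n^{3/2}) E[X] tends to 0 (below the triangle threshold p ~ 1/n).


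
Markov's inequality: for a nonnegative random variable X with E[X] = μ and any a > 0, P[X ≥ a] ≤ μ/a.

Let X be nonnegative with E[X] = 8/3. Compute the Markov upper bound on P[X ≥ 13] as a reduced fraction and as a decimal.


μ = E[X] = 8/3, a = 13.
Markov: P[X ≥ 13] ≤ μ/a = (8/3)/13 = 8/39.
Numerically: ≈ 0.2051.
(Since a = 13 > μ = 2.6667, the bound 8/39 is < 1 and informative.)

P[X ≥ 13] ≤ 8/39 ≈ 0.2051.


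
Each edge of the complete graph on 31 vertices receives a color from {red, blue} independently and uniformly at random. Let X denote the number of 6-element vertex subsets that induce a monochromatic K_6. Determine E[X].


Let X = Σ_S X_S over the C(31, 6) = 736281 subsets S of size 6, where X_S = 1 if the K_6 on S is monochromatic.
For a fixed S, the K_6 on S has C(6, 2) = 15 edges. P[all 15 edges red] = (1/2)^15, and likewise for blue, so P[monochromatic] = 2·(1/2)^15 = 2^{1 − 15} = 1/16384.
By linearity of expectation: E[X] = C(31, 6) · 2^{1 − 15} = 736281 · 1/16384 = 736281/16384.
Numerically: E[X] ≈ 44.9390.

E[X] = C(31,6)·2^(1−C(6,2)) = 736281/16384 ≈ 44.9390.
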